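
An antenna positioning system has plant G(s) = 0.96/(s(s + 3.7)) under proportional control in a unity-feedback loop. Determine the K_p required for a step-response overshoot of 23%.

K_p = 19.9

From %OS = 100·exp(−πζ/√(1−ζ²)) = 23%, ζ = −ln(0.23)/√(π²+ln²(0.23)) = 0.4237.
Characteristic equation s² + 3.7s + 0.96K_p = 0 gives ζ = 3.7/(2√(0.96K_p)).
Setting ζ = 0.4237: √(0.96K_p) = 3.7/(2·0.4237) = 4.366, so K_p = 19.06/0.96 = 19.9.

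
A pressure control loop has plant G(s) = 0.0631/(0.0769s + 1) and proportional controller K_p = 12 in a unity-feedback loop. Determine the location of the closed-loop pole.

s = -22.85

Closed loop: T(s) = K_p·G/(1+K_p·G) = 0.7572/(0.0769s + 1 + 0.7572), with pole at s = −(1 + 0.7572)/0.0769 = −22.85.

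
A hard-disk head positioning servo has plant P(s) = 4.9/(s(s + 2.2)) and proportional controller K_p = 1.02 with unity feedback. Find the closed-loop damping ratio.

The closed-loop denominator is s(s+2.2) + 1.02·4.9 = s² + 2.2s + 4.998.
Matching s² + 2ζω_n s + ω_n²: ω_n = √4.998 = 2.236 rad/s and 2ζω_n = 2.2, so ζ = 2.2/(2·2.236) = 0.492.

ζ = 0.492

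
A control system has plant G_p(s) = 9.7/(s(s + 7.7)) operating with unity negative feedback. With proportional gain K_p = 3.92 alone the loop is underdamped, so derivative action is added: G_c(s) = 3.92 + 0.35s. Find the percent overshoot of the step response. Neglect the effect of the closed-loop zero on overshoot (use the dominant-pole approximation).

Forward path: (3.92 + 0.35s)·9.7/(s(s+7.7)). The closed-loop characteristic equation is s² + (7.7 + 9.7·0.35)s + 9.7·3.92 = 0.
That is s² + 11.09s + 38.02 = 0, so ω_n = 6.166 rad/s and ζ = 11.09/(2·6.166) = 0.8996.
%OS = 100·exp(−πζ/√(1−ζ²)) = 0.154%.

0.154%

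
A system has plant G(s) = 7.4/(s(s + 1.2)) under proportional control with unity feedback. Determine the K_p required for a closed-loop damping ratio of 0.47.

K_p = 0.22

Closed-loop characteristic equation: s² + 1.2s + K_p·7.4 = 0.
So ω_n = √(7.4K_p) and 2ζω_n = 1.2, giving ζ = 1.2/(2√(7.4K_p)).
Setting ζ = 0.47: √(7.4K_p) = 1.2/(2·0.47) = 1.277, so K_p = 1.63/7.4 = 0.22.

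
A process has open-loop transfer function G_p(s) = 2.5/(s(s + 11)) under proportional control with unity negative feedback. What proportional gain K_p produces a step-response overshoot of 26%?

K_p = 77.9

From %OS = 100·exp(−πζ/√(1−ζ²)) = 26%, ζ = −ln(0.26)/√(π²+ln²(0.26)) = 0.3941.
Characteristic equation s² + 11s + 2.5K_p = 0 gives ζ = 11/(2√(2.5K_p)).
Setting ζ = 0.3941: √(2.5K_p) = 11/(2·0.3941) = 13.96, so K_p = 194.8/2.5 = 77.9.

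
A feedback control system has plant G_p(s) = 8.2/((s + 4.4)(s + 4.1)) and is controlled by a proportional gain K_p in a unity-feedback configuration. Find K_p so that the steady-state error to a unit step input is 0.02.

K_p = 108

For a type-0 loop with proportional control, e_ss = 1/(1 + K_p·G_p(0)).
G_p(0) = 0.4545. Require 1/(1 + K_p·0.4545) = 0.02, so 1 + 0.4545·K_p = 50.
K_p = (50 − 1)/0.4545 = 108.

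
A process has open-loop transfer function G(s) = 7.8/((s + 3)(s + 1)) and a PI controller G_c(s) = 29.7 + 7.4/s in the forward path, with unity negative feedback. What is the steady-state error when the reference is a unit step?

0

The open loop G_c(s)G(s) has a pole at the origin (type 1), so the static position error constant is infinite and e_ss = 1/(1+∞) = 0.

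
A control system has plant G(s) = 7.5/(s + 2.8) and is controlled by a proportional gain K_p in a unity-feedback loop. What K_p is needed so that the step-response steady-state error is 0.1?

For a type-0 loop with proportional control, e_ss = 1/(1 + K_p·G(0)).
G(0) = 2.679. Require 1/(1 + K_p·2.679) = 0.1, so 1 + 2.679·K_p = 10.
K_p = (10 − 1)/2.679 = 3.36.

K_p = 3.36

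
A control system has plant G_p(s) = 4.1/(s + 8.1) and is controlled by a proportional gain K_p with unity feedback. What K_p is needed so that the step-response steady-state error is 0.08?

Steady-state error for a unit step on this type-0 loop is 1/(1 + K_p·G_p(0)).
G_p(0) = 0.5062. Require 1/(1 + K_p·0.5062) = 0.08, so 1 + 0.5062·K_p = 12.5.
K_p = (12.5 − 1)/0.5062 = 22.7.

K_p = 22.7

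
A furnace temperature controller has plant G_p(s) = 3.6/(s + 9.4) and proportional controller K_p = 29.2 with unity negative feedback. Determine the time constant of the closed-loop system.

Closed-loop transfer function: T(s) = K_p·G_p(s)/(1 + K_p·G_p(s)) = 105.1/(s + 9.4 + 105.1) = 105.1/(s + 114.5).
Time constant τ = 1/114.5 = 0.00873 s.

τ = 0.00873 s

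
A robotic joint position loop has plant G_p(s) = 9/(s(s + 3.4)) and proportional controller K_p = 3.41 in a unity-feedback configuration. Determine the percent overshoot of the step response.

The closed-loop denominator s² + 3.4s + 30.69 gives ω_n = √30.69 = 5.54 and ζ = 3.4/(2ω_n) = 0.3069.
%OS = 100·exp(−πζ/√(1−ζ²)) = 100·exp(−π·0.3069/√0.9058) = 36.3%.

36.3%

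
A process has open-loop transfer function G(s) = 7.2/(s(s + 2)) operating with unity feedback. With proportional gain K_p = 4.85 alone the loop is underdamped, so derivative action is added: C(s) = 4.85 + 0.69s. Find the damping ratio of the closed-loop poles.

Forward path: (4.85 + 0.69s)·7.2/(s(s+2)). The closed-loop characteristic equation is s² + (2 + 7.2·0.69)s + 7.2·4.85 = 0.
That is s² + 6.968s + 34.92 = 0, so ω_n = 5.909 rad/s and ζ = 6.968/(2·5.909) = 0.5896.

ζ = 0.59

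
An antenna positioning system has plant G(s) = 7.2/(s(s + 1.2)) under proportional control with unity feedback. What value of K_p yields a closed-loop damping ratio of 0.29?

K_p = 0.595

Closed-loop characteristic equation: s² + 1.2s + K_p·7.2 = 0.
So ω_n = √(7.2K_p) and 2ζω_n = 1.2, giving ζ = 1.2/(2√(7.2K_p)).
Setting ζ = 0.29: √(7.2K_p) = 1.2/(2·0.29) = 2.069, so K_p = 4.281/7.2 = 0.595.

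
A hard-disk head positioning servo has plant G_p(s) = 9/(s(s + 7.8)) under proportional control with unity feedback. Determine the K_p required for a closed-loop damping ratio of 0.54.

Closed-loop characteristic equation: s² + 7.8s + K_p·9 = 0.
So ω_n = √(9K_p) and 2ζω_n = 7.8, giving ζ = 7.8/(2√(9K_p)).
Setting ζ = 0.54: √(9K_p) = 7.8/(2·0.54) = 7.222, so K_p = 52.16/9 = 5.8.

K_p = 5.8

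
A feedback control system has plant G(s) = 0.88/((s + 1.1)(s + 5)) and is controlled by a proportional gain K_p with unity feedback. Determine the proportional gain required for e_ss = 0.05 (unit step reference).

K_p = 119

For a type-0 loop with proportional control, e_ss = 1/(1 + K_p·G(0)).
G(0) = 0.16. Require 1/(1 + K_p·0.16) = 0.05, so 1 + 0.16·K_p = 20.
K_p = (20 − 1)/0.16 = 119.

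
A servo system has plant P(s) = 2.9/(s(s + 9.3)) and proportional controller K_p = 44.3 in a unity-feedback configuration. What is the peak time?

From 1 + K_pP(s) = 0: s² + 9.3s + 128.5 = 0 ⇒ ω_n = 11.33, ζ = 0.4103.
Damped frequency ω_d = ω_n√(1−ζ²) = 10.34 rad/s, so peak time T_p = π/ω_d = 0.304 s.

T_p = 0.304 s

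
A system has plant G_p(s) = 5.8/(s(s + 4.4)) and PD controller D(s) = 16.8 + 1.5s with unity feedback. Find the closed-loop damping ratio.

ζ = 0.664

Forward path: (16.8 + 1.5s)·5.8/(s(s+4.4)). The closed-loop characteristic equation is s² + (4.4 + 5.8·1.5)s + 5.8·16.8 = 0.
That is s² + 13.1s + 97.44 = 0, so ω_n = 9.871 rad/s and ζ = 13.1/(2·9.871) = 0.6635.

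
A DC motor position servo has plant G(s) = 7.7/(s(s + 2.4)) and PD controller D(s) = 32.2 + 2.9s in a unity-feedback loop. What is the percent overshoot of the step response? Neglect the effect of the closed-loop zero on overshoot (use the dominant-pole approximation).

1.86%

Forward path: (32.2 + 2.9s)·7.7/(s(s+2.4)). The closed-loop characteristic equation is s² + (2.4 + 7.7·2.9)s + 7.7·32.2 = 0.
That is s² + 24.73s + 247.9 = 0, so ω_n = 15.75 rad/s and ζ = 24.73/(2·15.75) = 0.7853.
%OS = 100·exp(−πζ/√(1−ζ²)) = 1.86%.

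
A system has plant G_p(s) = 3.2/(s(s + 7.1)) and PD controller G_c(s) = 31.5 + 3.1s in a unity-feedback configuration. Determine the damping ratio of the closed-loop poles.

ζ = 0.848

Forward path: (31.5 + 3.1s)·3.2/(s(s+7.1)). The closed-loop characteristic equation is s² + (7.1 + 3.2·3.1)s + 3.2·31.5 = 0.
That is s² + 17.02s + 100.8 = 0, so ω_n = 10.04 rad/s and ζ = 17.02/(2·10.04) = 0.8476.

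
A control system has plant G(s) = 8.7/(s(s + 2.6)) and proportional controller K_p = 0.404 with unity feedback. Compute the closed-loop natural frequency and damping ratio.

ω_n = 1.87 rad/s, ζ = 0.693

The closed-loop denominator is s(s+2.6) + 0.404·8.7 = s² + 2.6s + 3.515.
So ω_n² = 3.515 ⇒ ω_n = 1.875 rad/s, and ζ = 2.6/(2ω_n) = 0.693.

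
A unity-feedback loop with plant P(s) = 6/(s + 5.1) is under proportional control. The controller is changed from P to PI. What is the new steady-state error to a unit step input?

Adding integral action puts a pole at s = 0 in the forward path, raising the system type to 1; a type-1 loop has zero steady-state error to a step.

0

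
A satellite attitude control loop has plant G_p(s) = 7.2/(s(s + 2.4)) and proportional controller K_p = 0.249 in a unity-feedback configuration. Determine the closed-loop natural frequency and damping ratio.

The closed-loop denominator is s(s+2.4) + 0.249·7.2 = s² + 2.4s + 1.793.
So ω_n² = 1.793 ⇒ ω_n = 1.339 rad/s, and ζ = 2.4/(2ω_n) = 0.896.

ω_n = 1.34 rad/s, ζ = 0.896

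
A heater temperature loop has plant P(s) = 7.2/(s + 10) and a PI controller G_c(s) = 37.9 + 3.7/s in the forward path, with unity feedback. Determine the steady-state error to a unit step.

0

The open loop G_c(s)P(s) has a pole at the origin (type 1), so the static position error constant is infinite and e_ss = 1/(1+∞) = 0.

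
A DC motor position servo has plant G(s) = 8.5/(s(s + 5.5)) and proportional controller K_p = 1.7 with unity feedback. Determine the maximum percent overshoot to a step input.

3.72%

The closed-loop denominator s² + 5.5s + 14.45 gives ω_n = √14.45 = 3.801 and ζ = 5.5/(2ω_n) = 0.7234.
%OS = 100·exp(−πζ/√(1−ζ²)) = 100·exp(−π·0.7234/√0.4766) = 3.72%.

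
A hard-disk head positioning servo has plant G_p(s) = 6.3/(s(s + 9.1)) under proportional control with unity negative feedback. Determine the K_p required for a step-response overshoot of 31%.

K_p = 26.9

From %OS = 100·exp(−πζ/√(1−ζ²)) = 31%, ζ = −ln(0.31)/√(π²+ln²(0.31)) = 0.3493.
Characteristic equation s² + 9.1s + 6.3K_p = 0 gives ζ = 9.1/(2√(6.3K_p)).
Setting ζ = 0.3493: √(6.3K_p) = 9.1/(2·0.3493) = 13.03, so K_p = 169.7/6.3 = 26.9.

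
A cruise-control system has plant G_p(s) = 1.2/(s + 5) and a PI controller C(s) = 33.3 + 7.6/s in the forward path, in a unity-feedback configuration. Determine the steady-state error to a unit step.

0

The open loop C(s)G_p(s) has a pole at the origin (type 1), so the static position error constant is infinite and e_ss = 1/(1+∞) = 0.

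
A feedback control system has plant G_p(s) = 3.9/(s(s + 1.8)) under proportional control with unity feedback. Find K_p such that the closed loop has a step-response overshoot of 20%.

K_p = 0.999

From %OS = 100·exp(−πζ/√(1−ζ²)) = 20%, ζ = −ln(0.2)/√(π²+ln²(0.2)) = 0.4559.
Characteristic equation s² + 1.8s + 3.9K_p = 0 gives ζ = 1.8/(2√(3.9K_p)).
Setting ζ = 0.4559: √(3.9K_p) = 1.8/(2·0.4559) = 1.974, so K_p = 3.896/3.9 = 0.999.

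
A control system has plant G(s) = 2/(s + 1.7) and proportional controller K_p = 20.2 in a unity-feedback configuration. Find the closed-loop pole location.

s = -42.1

Closed-loop transfer function: T(s) = K_p·G(s)/(1 + K_p·G(s)) = 40.4/(s + 1.7 + 40.4) = 40.4/(s + 42.1).
The closed-loop pole is at s = −42.1.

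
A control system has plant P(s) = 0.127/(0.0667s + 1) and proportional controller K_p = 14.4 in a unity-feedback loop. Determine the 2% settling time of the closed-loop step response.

Closed loop: T(s) = K_p·P/(1+K_p·P) = 1.829/(0.0667s + 1 + 1.829), with pole at s = −(1 + 1.829)/0.0667 = −42.41.
τ = 1/42.41 = 0.02358 s, so 2% settling time ≈ 4τ = 0.0943 s.

T_s ≈ 0.0943 s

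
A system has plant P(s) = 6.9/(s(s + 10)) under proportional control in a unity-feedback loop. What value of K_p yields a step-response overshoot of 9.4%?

From %OS = 100·exp(−πζ/√(1−ζ²)) = 9.4%, ζ = −ln(0.094)/√(π²+ln²(0.094)) = 0.6013.
Characteristic equation s² + 10s + 6.9K_p = 0 gives ζ = 10/(2√(6.9K_p)).
Setting ζ = 0.6013: √(6.9K_p) = 10/(2·0.6013) = 8.315, so K_p = 69.13/6.9 = 10.

K_p = 10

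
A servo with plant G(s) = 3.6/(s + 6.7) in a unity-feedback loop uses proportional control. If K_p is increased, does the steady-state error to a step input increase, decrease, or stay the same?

The position error constant K_pos = K_p·G(0) grows with K_p, and e_ss = 1/(1+K_pos) falls.

decrease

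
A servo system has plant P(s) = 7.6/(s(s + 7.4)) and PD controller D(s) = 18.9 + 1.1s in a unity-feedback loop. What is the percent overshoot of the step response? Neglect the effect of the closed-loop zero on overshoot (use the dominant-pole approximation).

Forward path: (18.9 + 1.1s)·7.6/(s(s+7.4)). The closed-loop characteristic equation is s² + (7.4 + 7.6·1.1)s + 7.6·18.9 = 0.
That is s² + 15.76s + 143.6 = 0, so ω_n = 11.98 rad/s and ζ = 15.76/(2·11.98) = 0.6575.
%OS = 100·exp(−πζ/√(1−ζ²)) = 6.45%.

6.45%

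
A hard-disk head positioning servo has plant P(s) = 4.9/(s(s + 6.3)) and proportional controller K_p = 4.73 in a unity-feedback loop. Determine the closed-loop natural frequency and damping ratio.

The closed-loop denominator is s(s+6.3) + 4.73·4.9 = s² + 6.3s + 23.18.
So ω_n² = 23.18 ⇒ ω_n = 4.814 rad/s, and ζ = 6.3/(2ω_n) = 0.654.

ω_n = 4.81 rad/s, ζ = 0.654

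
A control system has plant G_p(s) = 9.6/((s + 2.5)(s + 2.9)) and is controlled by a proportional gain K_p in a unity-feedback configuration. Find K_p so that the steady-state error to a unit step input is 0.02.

The loop is type 0, so e_ss(step) = 1/(1 + K_pos) with K_pos = K_p·G_p(0).
G_p(0) = 1.324. Require 1/(1 + K_p·1.324) = 0.02, so 1 + 1.324·K_p = 50.
K_p = (50 − 1)/1.324 = 37.

K_p = 37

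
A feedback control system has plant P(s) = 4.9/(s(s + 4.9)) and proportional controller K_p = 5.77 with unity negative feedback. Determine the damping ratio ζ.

ζ = 0.461

1 + K_p·P(s) = 0 gives s² + 4.9s + 28.27 = 0.
Matching s² + 2ζω_n s + ω_n²: ω_n = √28.27 = 5.317 rad/s and 2ζω_n = 4.9, so ζ = 4.9/(2·5.317) = 0.461.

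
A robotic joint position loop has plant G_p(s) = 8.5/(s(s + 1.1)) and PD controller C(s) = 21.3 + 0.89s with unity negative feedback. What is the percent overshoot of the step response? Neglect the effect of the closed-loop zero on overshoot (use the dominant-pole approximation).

34.4%

Forward path: (21.3 + 0.89s)·8.5/(s(s+1.1)). The closed-loop characteristic equation is s² + (1.1 + 8.5·0.89)s + 8.5·21.3 = 0.
That is s² + 8.665s + 181.1 = 0, so ω_n = 13.46 rad/s and ζ = 8.665/(2·13.46) = 0.322.
%OS = 100·exp(−πζ/√(1−ζ²)) = 34.4%.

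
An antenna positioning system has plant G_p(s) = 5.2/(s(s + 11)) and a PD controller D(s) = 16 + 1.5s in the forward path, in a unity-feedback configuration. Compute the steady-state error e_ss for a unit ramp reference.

0.132

The loop has one pole at the origin (type 1). Velocity error constant K_v = lim_{s→0} s·D(s)G_p(s) = 16·5.2/11 = 7.564.
Steady-state error to a unit ramp: e_ss = 1/K_v = 0.132.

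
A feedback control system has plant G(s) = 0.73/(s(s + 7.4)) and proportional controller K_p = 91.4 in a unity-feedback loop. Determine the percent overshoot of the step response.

From 1 + K_pG(s) = 0: s² + 7.4s + 66.72 = 0 ⇒ ω_n = 8.168, ζ = 0.453.
%OS = 100·exp(−πζ/√(1−ζ²)) = 100·exp(−π·0.453/√0.7948) = 20.3%.

20.3%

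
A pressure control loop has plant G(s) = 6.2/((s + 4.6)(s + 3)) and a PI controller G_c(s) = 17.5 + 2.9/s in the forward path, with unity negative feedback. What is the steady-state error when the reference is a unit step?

0

The open loop G_c(s)G(s) has a pole at the origin (type 1), so the static position error constant is infinite and e_ss = 1/(1+∞) = 0.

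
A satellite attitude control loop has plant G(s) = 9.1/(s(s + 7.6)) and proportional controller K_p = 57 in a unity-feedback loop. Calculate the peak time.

The closed-loop denominator s² + 7.6s + 518.7 gives ω_n = √518.7 = 22.77 and ζ = 7.6/(2ω_n) = 0.1668.
Damped frequency ω_d = ω_n√(1−ζ²) = 22.46 rad/s, so peak time T_p = π/ω_d = 0.14 s.

T_p = 0.14 s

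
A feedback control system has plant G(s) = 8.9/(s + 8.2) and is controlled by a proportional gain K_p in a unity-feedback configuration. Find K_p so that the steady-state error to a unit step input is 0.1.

For a type-0 loop with proportional control, e_ss = 1/(1 + K_p·G(0)).
G(0) = 1.085. Require 1/(1 + K_p·1.085) = 0.1, so 1 + 1.085·K_p = 10.
K_p = (10 − 1)/1.085 = 8.29.

K_p = 8.29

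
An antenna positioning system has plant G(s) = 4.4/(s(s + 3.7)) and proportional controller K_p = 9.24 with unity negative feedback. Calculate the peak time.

T_p = 0.515 s

The closed-loop denominator s² + 3.7s + 40.66 gives ω_n = √40.66 = 6.376 and ζ = 3.7/(2ω_n) = 0.2901.
Damped frequency ω_d = ω_n√(1−ζ²) = 6.102 rad/s, so peak time T_p = π/ω_d = 0.515 s.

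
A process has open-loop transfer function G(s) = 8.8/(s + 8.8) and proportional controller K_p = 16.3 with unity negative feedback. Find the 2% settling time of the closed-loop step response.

Closed-loop transfer function: T(s) = K_p·G(s)/(1 + K_p·G(s)) = 143.4/(s + 8.8 + 143.4) = 143.4/(s + 152.2).
Time constant τ = 1/152.2 = 0.006569 s, so the 2% settling time is about 4τ = 0.0263 s.

T_s ≈ 0.0263 s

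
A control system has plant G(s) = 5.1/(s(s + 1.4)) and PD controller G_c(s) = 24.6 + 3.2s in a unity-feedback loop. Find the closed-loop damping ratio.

Forward path: (24.6 + 3.2s)·5.1/(s(s+1.4)). The closed-loop characteristic equation is s² + (1.4 + 5.1·3.2)s + 5.1·24.6 = 0.
That is s² + 17.72s + 125.5 = 0, so ω_n = 11.2 rad/s and ζ = 17.72/(2·11.2) = 0.791.

ζ = 0.791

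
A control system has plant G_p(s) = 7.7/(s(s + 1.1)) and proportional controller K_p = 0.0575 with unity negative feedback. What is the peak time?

Closed-loop characteristic equation: s² + 1.1s + 0.4428 = 0, so ω_n = 0.6654 rad/s and ζ = 1.1/(2·0.6654) = 0.8266.
Damped frequency ω_d = ω_n√(1−ζ²) = 0.3745 rad/s, so peak time T_p = π/ω_d = 8.39 s.

T_p = 8.39 s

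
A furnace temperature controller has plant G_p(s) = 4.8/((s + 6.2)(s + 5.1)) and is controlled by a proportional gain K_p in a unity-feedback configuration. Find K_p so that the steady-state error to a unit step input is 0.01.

Steady-state error for a unit step on this type-0 loop is 1/(1 + K_p·G_p(0)).
G_p(0) = 0.1518. Require 1/(1 + K_p·0.1518) = 0.01, so 1 + 0.1518·K_p = 100.
K_p = (100 − 1)/0.1518 = 652.

K_p = 652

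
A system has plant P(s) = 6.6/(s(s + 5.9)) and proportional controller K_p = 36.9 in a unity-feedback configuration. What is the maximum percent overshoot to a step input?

From 1 + K_pP(s) = 0: s² + 5.9s + 243.5 = 0 ⇒ ω_n = 15.61, ζ = 0.189.
%OS = 100·exp(−πζ/√(1−ζ²)) = 100·exp(−π·0.189/√0.9643) = 54.6%.

54.6%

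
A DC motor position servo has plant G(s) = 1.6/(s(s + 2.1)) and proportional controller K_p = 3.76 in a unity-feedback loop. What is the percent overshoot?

The closed-loop denominator s² + 2.1s + 6.016 gives ω_n = √6.016 = 2.453 and ζ = 2.1/(2ω_n) = 0.4281.
%OS = 100·exp(−πζ/√(1−ζ²)) = 100·exp(−π·0.4281/√0.8167) = 22.6%.

22.6%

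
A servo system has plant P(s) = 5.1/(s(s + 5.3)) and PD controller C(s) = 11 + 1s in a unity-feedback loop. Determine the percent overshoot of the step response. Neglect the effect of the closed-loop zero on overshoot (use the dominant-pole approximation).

4.83%

Forward path: (11 + 1s)·5.1/(s(s+5.3)). The closed-loop characteristic equation is s² + (5.3 + 5.1·1)s + 5.1·11 = 0.
That is s² + 10.4s + 56.1 = 0, so ω_n = 7.49 rad/s and ζ = 10.4/(2·7.49) = 0.6943.
%OS = 100·exp(−πζ/√(1−ζ²)) = 4.83%.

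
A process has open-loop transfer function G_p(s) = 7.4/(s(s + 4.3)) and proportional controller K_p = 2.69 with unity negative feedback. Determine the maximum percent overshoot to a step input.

The closed-loop denominator s² + 4.3s + 19.91 gives ω_n = √19.91 = 4.462 and ζ = 4.3/(2ω_n) = 0.4819.
%OS = 100·exp(−πζ/√(1−ζ²)) = 100·exp(−π·0.4819/√0.7678) = 17.8%.

17.8%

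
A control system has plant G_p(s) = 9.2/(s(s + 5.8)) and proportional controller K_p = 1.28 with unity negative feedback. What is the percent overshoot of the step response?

0.697%

The closed-loop denominator s² + 5.8s + 11.78 gives ω_n = √11.78 = 3.432 and ζ = 5.8/(2ω_n) = 0.8451.
%OS = 100·exp(−πζ/√(1−ζ²)) = 100·exp(−π·0.8451/√0.2858) = 0.697%.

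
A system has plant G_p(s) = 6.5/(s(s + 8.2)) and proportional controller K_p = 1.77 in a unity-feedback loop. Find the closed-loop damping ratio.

ζ = 1.21

The closed-loop denominator is s(s+8.2) + 1.77·6.5 = s² + 8.2s + 11.51.
So ω_n² = 11.51 ⇒ ω_n = 3.392 rad/s, and ζ = 8.2/(2ω_n) = 1.21.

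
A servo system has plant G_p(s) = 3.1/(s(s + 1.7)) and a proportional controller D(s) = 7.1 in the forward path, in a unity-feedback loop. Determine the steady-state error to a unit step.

The open loop D(s)G_p(s) has a pole at the origin (type 1), so the static position error constant is infinite and e_ss = 1/(1+∞) = 0.

0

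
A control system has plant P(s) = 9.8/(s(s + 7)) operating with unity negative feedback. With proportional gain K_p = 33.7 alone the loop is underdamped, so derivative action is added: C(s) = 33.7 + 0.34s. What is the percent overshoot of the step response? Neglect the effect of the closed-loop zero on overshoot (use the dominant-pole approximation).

39.4%

Forward path: (33.7 + 0.34s)·9.8/(s(s+7)). The closed-loop characteristic equation is s² + (7 + 9.8·0.34)s + 9.8·33.7 = 0.
That is s² + 10.33s + 330.3 = 0, so ω_n = 18.17 rad/s and ζ = 10.33/(2·18.17) = 0.2843.
%OS = 100·exp(−πζ/√(1−ζ²)) = 39.4%.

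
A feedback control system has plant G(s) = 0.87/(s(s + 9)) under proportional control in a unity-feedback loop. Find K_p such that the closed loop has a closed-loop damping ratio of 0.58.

K_p = 69.2

Closed-loop characteristic equation: s² + 9s + K_p·0.87 = 0.
So ω_n = √(0.87K_p) and 2ζω_n = 9, giving ζ = 9/(2√(0.87K_p)).
Setting ζ = 0.58: √(0.87K_p) = 9/(2·0.58) = 7.759, so K_p = 60.2/0.87 = 69.2.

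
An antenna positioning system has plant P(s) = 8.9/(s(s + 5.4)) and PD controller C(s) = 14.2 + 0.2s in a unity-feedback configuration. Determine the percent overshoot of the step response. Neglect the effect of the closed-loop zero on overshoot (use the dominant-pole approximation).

Forward path: (14.2 + 0.2s)·8.9/(s(s+5.4)). The closed-loop characteristic equation is s² + (5.4 + 8.9·0.2)s + 8.9·14.2 = 0.
That is s² + 7.18s + 126.4 = 0, so ω_n = 11.24 rad/s and ζ = 7.18/(2·11.24) = 0.3193.
%OS = 100·exp(−πζ/√(1−ζ²)) = 34.7%.

34.7%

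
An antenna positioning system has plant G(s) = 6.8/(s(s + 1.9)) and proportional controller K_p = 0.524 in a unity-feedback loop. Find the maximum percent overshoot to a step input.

16%

Closed-loop characteristic equation: s² + 1.9s + 3.563 = 0, so ω_n = 1.888 rad/s and ζ = 1.9/(2·1.888) = 0.5033.
%OS = 100·exp(−πζ/√(1−ζ²)) = 100·exp(−π·0.5033/√0.7467) = 16%.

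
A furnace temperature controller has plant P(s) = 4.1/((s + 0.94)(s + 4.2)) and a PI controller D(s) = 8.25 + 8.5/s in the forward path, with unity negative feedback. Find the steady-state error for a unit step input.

0

The open loop D(s)P(s) has a pole at the origin (type 1), so the static position error constant is infinite and e_ss = 1/(1+∞) = 0.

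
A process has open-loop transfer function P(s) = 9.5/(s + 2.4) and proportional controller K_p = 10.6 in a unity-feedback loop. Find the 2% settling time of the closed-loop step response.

Closed-loop transfer function: T(s) = K_p·P(s)/(1 + K_p·P(s)) = 100.7/(s + 2.4 + 100.7) = 100.7/(s + 103.1).
Time constant τ = 1/103.1 = 0.009699 s, so the 2% settling time is about 4τ = 0.0388 s.

T_s ≈ 0.0388 s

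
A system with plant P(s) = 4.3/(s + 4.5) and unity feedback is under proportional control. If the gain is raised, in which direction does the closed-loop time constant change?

The closed-loop bandwidth 4.5+K_p·4.3 grows with K_p, so τ shrinks.

decrease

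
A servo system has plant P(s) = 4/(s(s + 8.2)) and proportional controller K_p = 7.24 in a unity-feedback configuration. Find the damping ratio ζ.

1 + K_p·P(s) = 0 gives s² + 8.2s + 28.96 = 0.
Matching s² + 2ζω_n s + ω_n²: ω_n = √28.96 = 5.381 rad/s and 2ζω_n = 8.2, so ζ = 8.2/(2·5.381) = 0.762.

ζ = 0.762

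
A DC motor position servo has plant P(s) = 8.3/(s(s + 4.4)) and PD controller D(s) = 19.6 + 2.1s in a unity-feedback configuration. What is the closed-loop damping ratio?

Forward path: (19.6 + 2.1s)·8.3/(s(s+4.4)). The closed-loop characteristic equation is s² + (4.4 + 8.3·2.1)s + 8.3·19.6 = 0.
That is s² + 21.83s + 162.7 = 0, so ω_n = 12.75 rad/s and ζ = 21.83/(2·12.75) = 0.8558.

ζ = 0.856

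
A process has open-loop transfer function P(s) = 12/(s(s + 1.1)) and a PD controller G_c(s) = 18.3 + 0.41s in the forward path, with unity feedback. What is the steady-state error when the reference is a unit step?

0

The open loop G_c(s)P(s) has a pole at the origin (type 1), so the static position error constant is infinite and e_ss = 1/(1+∞) = 0.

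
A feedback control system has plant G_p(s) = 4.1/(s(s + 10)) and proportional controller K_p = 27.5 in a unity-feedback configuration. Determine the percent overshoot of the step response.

18.7%

The closed-loop denominator s² + 10s + 112.7 gives ω_n = √112.7 = 10.62 and ζ = 10/(2ω_n) = 0.4709.
%OS = 100·exp(−πζ/√(1−ζ²)) = 100·exp(−π·0.4709/√0.7783) = 18.7%.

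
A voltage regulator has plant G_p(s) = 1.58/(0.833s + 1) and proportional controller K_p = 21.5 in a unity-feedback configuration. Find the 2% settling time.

T_s ≈ 0.0953 s

Closed loop: T(s) = K_p·G_p/(1+K_p·G_p) = 33.97/(0.833s + 1 + 33.97), with pole at s = −(1 + 33.97)/0.833 = −41.98.
τ = 1/41.98 = 0.02382 s, so 2% settling time ≈ 4τ = 0.0953 s.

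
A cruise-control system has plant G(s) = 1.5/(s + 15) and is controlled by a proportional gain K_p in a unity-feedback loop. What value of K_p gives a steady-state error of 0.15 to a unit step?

Steady-state error for a unit step on this type-0 loop is 1/(1 + K_p·G(0)).
G(0) = 0.1. Require 1/(1 + K_p·0.1) = 0.15, so 1 + 0.1·K_p = 6.667.
K_p = (6.667 − 1)/0.1 = 56.7.

K_p = 56.7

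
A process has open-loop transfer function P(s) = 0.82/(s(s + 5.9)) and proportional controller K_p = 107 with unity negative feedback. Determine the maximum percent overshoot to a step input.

Closed-loop characteristic equation: s² + 5.9s + 87.74 = 0, so ω_n = 9.367 rad/s and ζ = 5.9/(2·9.367) = 0.3149.
%OS = 100·exp(−πζ/√(1−ζ²)) = 100·exp(−π·0.3149/√0.9008) = 35.3%.

35.3%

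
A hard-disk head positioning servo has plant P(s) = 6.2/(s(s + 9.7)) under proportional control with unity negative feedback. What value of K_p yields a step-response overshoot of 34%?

K_p = 36

From %OS = 100·exp(−πζ/√(1−ζ²)) = 34%, ζ = −ln(0.34)/√(π²+ln²(0.34)) = 0.3248.
Characteristic equation s² + 9.7s + 6.2K_p = 0 gives ζ = 9.7/(2√(6.2K_p)).
Setting ζ = 0.3248: √(6.2K_p) = 9.7/(2·0.3248) = 14.93, so K_p = 223/6.2 = 36.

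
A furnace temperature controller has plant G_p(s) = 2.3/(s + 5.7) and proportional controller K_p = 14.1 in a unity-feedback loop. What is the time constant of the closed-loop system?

Closed-loop transfer function: T(s) = K_p·G_p(s)/(1 + K_p·G_p(s)) = 32.43/(s + 5.7 + 32.43) = 32.43/(s + 38.13).
Time constant τ = 1/38.13 = 0.0262 s.

τ = 0.0262 s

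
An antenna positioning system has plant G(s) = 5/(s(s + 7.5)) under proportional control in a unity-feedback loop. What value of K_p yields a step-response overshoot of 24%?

From %OS = 100·exp(−πζ/√(1−ζ²)) = 24%, ζ = −ln(0.24)/√(π²+ln²(0.24)) = 0.4136.
Characteristic equation s² + 7.5s + 5K_p = 0 gives ζ = 7.5/(2√(5K_p)).
Setting ζ = 0.4136: √(5K_p) = 7.5/(2·0.4136) = 9.067, so K_p = 82.21/5 = 16.4.

K_p = 16.4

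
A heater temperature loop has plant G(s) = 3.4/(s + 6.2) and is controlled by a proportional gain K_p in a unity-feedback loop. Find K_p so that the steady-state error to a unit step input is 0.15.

K_p = 10.3

The loop is type 0, so e_ss(step) = 1/(1 + K_pos) with K_pos = K_p·G(0).
G(0) = 0.5484. Require 1/(1 + K_p·0.5484) = 0.15, so 1 + 0.5484·K_p = 6.667.
K_p = (6.667 − 1)/0.5484 = 10.3.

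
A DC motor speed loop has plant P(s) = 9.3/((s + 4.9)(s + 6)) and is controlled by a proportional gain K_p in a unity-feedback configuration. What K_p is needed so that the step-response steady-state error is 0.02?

For a type-0 loop with proportional control, e_ss = 1/(1 + K_p·P(0)).
P(0) = 0.3163. Require 1/(1 + K_p·0.3163) = 0.02, so 1 + 0.3163·K_p = 50.
K_p = (50 − 1)/0.3163 = 155.

K_p = 155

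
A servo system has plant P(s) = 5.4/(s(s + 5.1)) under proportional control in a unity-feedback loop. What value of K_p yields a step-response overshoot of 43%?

K_p = 17.9

From %OS = 100·exp(−πζ/√(1−ζ²)) = 43%, ζ = −ln(0.43)/√(π²+ln²(0.43)) = 0.2594.
Characteristic equation s² + 5.1s + 5.4K_p = 0 gives ζ = 5.1/(2√(5.4K_p)).
Setting ζ = 0.2594: √(5.4K_p) = 5.1/(2·0.2594) = 9.829, so K_p = 96.6/5.4 = 17.9.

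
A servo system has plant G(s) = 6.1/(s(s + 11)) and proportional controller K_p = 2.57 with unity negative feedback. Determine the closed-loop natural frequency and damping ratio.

The closed-loop denominator is s(s+11) + 2.57·6.1 = s² + 11s + 15.68.
Matching s² + 2ζω_n s + ω_n²: ω_n = √15.68 = 3.959 rad/s and 2ζω_n = 11, so ζ = 11/(2·3.959) = 1.39.

ω_n = 3.96 rad/s, ζ = 1.39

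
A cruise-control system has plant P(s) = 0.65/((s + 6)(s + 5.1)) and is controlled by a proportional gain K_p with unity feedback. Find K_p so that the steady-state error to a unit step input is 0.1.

For a type-0 loop with proportional control, e_ss = 1/(1 + K_p·P(0)).
P(0) = 0.02124. Require 1/(1 + K_p·0.02124) = 0.1, so 1 + 0.02124·K_p = 10.
K_p = (10 − 1)/0.02124 = 424.

K_p = 424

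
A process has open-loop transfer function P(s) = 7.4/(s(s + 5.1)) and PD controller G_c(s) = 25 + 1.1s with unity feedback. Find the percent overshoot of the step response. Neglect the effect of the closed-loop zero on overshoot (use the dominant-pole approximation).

17.4%

Forward path: (25 + 1.1s)·7.4/(s(s+5.1)). The closed-loop characteristic equation is s² + (5.1 + 7.4·1.1)s + 7.4·25 = 0.
That is s² + 13.24s + 185 = 0, so ω_n = 13.6 rad/s and ζ = 13.24/(2·13.6) = 0.4867.
%OS = 100·exp(−πζ/√(1−ζ²)) = 17.4%.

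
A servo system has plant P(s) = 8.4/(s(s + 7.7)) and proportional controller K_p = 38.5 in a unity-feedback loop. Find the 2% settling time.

T_s ≈ 1.04 s

Closed-loop characteristic equation: s² + 7.7s + 323.4 = 0, so ω_n = 17.98 rad/s and ζ = 7.7/(2·17.98) = 0.2141.
2% settling time T_s ≈ 4/(ζω_n) = 4/3.85 = 1.04 s.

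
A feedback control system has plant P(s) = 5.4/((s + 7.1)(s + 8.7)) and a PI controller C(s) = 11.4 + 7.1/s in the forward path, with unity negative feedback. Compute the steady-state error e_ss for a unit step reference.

The open loop C(s)P(s) has a pole at the origin (type 1), so the static position error constant is infinite and e_ss = 1/(1+∞) = 0.

0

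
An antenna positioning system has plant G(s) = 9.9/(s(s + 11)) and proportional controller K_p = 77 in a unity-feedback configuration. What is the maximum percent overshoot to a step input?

52.8%

Closed-loop characteristic equation: s² + 11s + 762.3 = 0, so ω_n = 27.61 rad/s and ζ = 11/(2·27.61) = 0.1992.
%OS = 100·exp(−πζ/√(1−ζ²)) = 100·exp(−π·0.1992/√0.9603) = 52.8%.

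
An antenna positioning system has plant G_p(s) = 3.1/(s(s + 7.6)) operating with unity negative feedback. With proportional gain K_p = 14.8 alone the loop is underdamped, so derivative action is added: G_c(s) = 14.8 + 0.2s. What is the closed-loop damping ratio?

Forward path: (14.8 + 0.2s)·3.1/(s(s+7.6)). The closed-loop characteristic equation is s² + (7.6 + 3.1·0.2)s + 3.1·14.8 = 0.
That is s² + 8.22s + 45.88 = 0, so ω_n = 6.773 rad/s and ζ = 8.22/(2·6.773) = 0.6068.

ζ = 0.607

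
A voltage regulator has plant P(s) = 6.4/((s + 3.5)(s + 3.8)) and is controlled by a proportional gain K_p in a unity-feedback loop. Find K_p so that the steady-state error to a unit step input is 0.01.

Steady-state error for a unit step on this type-0 loop is 1/(1 + K_p·P(0)).
P(0) = 0.4812. Require 1/(1 + K_p·0.4812) = 0.01, so 1 + 0.4812·K_p = 100.
K_p = (100 − 1)/0.4812 = 206.

K_p = 206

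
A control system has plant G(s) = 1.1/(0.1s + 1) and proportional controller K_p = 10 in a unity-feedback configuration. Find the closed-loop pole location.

Closed loop: T(s) = K_p·G/(1+K_p·G) = 11/(0.1s + 1 + 11), with pole at s = −(1 + 11)/0.1 = −120.

s = -120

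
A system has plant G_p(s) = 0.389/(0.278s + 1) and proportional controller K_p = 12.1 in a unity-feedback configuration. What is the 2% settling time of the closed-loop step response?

T_s ≈ 0.195 s

Closed loop: T(s) = K_p·G_p/(1+K_p·G_p) = 4.707/(0.278s + 1 + 4.707), with pole at s = −(1 + 4.707)/0.278 = −20.53.
τ = 1/20.53 = 0.04871 s, so 2% settling time ≈ 4τ = 0.195 s.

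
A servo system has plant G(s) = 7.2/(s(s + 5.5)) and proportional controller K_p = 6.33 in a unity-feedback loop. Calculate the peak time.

Closed-loop characteristic equation: s² + 5.5s + 45.58 = 0, so ω_n = 6.751 rad/s and ζ = 5.5/(2·6.751) = 0.4073.
Damped frequency ω_d = ω_n√(1−ζ²) = 6.166 rad/s, so peak time T_p = π/ω_d = 0.51 s.

T_p = 0.51 s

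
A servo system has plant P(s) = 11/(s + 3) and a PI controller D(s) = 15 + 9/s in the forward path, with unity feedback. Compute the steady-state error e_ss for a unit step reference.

0

The open loop D(s)P(s) has a pole at the origin (type 1), so the static position error constant is infinite and e_ss = 1/(1+∞) = 0.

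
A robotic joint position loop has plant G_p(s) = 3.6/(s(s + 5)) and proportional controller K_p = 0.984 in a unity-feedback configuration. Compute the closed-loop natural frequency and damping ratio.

ω_n = 1.88 rad/s, ζ = 1.33

With unity feedback the closed-loop characteristic equation is s² + 5s + 0.984·3.6 = s² + 5s + 3.542 = 0.
So ω_n² = 3.542 ⇒ ω_n = 1.882 rad/s, and ζ = 5/(2ω_n) = 1.33.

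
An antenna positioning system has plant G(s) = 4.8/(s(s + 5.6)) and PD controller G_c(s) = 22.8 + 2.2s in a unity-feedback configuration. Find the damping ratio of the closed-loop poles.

Forward path: (22.8 + 2.2s)·4.8/(s(s+5.6)). The closed-loop characteristic equation is s² + (5.6 + 4.8·2.2)s + 4.8·22.8 = 0.
That is s² + 16.16s + 109.4 = 0, so ω_n = 10.46 rad/s and ζ = 16.16/(2·10.46) = 0.7724.

ζ = 0.772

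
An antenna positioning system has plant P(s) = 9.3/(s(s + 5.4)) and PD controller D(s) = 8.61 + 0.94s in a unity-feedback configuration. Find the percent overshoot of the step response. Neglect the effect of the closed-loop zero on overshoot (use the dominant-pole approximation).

1.74%

Forward path: (8.61 + 0.94s)·9.3/(s(s+5.4)). The closed-loop characteristic equation is s² + (5.4 + 9.3·0.94)s + 9.3·8.61 = 0.
That is s² + 14.14s + 80.07 = 0, so ω_n = 8.948 rad/s and ζ = 14.14/(2·8.948) = 0.7902.
%OS = 100·exp(−πζ/√(1−ζ²)) = 1.74%.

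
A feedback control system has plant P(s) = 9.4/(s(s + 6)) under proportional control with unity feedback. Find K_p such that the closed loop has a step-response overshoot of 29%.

From %OS = 100·exp(−πζ/√(1−ζ²)) = 29%, ζ = −ln(0.29)/√(π²+ln²(0.29)) = 0.3666.
Characteristic equation s² + 6s + 9.4K_p = 0 gives ζ = 6/(2√(9.4K_p)).
Setting ζ = 0.3666: √(9.4K_p) = 6/(2·0.3666) = 8.183, so K_p = 66.97/9.4 = 7.12.

K_p = 7.12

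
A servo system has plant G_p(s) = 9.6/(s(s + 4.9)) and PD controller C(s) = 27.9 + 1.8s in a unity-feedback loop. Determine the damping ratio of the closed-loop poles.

ζ = 0.678

Forward path: (27.9 + 1.8s)·9.6/(s(s+4.9)). The closed-loop characteristic equation is s² + (4.9 + 9.6·1.8)s + 9.6·27.9 = 0.
That is s² + 22.18s + 267.8 = 0, so ω_n = 16.37 rad/s and ζ = 22.18/(2·16.37) = 0.6776.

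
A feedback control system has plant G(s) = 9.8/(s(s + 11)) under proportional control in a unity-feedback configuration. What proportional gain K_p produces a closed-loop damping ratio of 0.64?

K_p = 7.54

Closed-loop characteristic equation: s² + 11s + K_p·9.8 = 0.
So ω_n = √(9.8K_p) and 2ζω_n = 11, giving ζ = 11/(2√(9.8K_p)).
Setting ζ = 0.64: √(9.8K_p) = 11/(2·0.64) = 8.594, so K_p = 73.85/9.8 = 7.54.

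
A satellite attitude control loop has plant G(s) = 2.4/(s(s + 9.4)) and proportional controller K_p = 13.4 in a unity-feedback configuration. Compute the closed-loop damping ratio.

With unity feedback the closed-loop characteristic equation is s² + 9.4s + 13.4·2.4 = s² + 9.4s + 32.16 = 0.
Matching s² + 2ζω_n s + ω_n²: ω_n = √32.16 = 5.671 rad/s and 2ζω_n = 9.4, so ζ = 9.4/(2·5.671) = 0.829.

ζ = 0.829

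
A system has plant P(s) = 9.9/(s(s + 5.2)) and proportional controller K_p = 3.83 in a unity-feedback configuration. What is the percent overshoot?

23.1%

Closed-loop characteristic equation: s² + 5.2s + 37.92 = 0, so ω_n = 6.158 rad/s and ζ = 5.2/(2·6.158) = 0.4222.
%OS = 100·exp(−πζ/√(1−ζ²)) = 100·exp(−π·0.4222/√0.8217) = 23.1%.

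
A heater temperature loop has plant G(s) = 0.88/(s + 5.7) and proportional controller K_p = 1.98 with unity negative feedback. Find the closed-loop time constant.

Closed-loop transfer function: T(s) = K_p·G(s)/(1 + K_p·G(s)) = 1.742/(s + 5.7 + 1.742) = 1.742/(s + 7.442).
Time constant τ = 1/7.442 = 0.134 s.

τ = 0.134 s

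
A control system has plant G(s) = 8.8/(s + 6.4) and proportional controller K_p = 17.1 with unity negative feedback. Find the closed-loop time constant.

τ = 0.00637 s

Closed-loop transfer function: T(s) = K_p·G(s)/(1 + K_p·G(s)) = 150.5/(s + 6.4 + 150.5) = 150.5/(s + 156.9).
Time constant τ = 1/156.9 = 0.00637 s.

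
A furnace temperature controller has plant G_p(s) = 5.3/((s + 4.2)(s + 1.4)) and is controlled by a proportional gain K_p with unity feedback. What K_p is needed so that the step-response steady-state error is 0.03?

K_p = 35.9

Steady-state error for a unit step on this type-0 loop is 1/(1 + K_p·G_p(0)).
G_p(0) = 0.9014. Require 1/(1 + K_p·0.9014) = 0.03, so 1 + 0.9014·K_p = 33.33.
K_p = (33.33 − 1)/0.9014 = 35.9.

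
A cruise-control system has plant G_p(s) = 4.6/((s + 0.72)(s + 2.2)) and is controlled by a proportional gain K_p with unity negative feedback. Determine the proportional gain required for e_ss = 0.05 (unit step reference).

K_p = 6.54

For a type-0 loop with proportional control, e_ss = 1/(1 + K_p·G_p(0)).
G_p(0) = 2.904. Require 1/(1 + K_p·2.904) = 0.05, so 1 + 2.904·K_p = 20.
K_p = (20 − 1)/2.904 = 6.54.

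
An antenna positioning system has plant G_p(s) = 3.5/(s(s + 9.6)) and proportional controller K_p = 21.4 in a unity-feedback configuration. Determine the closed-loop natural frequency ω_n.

With unity feedback the closed-loop characteristic equation is s² + 9.6s + 21.4·3.5 = s² + 9.6s + 74.9 = 0.
So ω_n² = 74.9 ⇒ ω_n = 8.654 rad/s, and ζ = 9.6/(2ω_n) = 0.555.

ω_n = 8.65 rad/s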